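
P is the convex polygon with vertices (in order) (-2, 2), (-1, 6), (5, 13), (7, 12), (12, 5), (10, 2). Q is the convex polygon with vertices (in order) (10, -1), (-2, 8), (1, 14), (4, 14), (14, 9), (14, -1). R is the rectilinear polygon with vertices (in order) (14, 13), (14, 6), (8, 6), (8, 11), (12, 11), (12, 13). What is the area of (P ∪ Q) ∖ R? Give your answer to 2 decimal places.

|P ∪ Q| = 171.9674.
|(P ∪ Q) ∩ R| = 26.
|(P ∪ Q) ∖ R| = 171.9674 − 26 = 145.97.

145.97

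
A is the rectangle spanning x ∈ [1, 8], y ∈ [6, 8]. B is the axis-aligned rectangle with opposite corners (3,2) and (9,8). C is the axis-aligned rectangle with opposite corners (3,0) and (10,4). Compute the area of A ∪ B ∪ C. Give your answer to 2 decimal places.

56.00

By inclusion–exclusion:
Individual areas: |A| = 14, |B| = 36, |C| = 28.
|A∩B|: x∈[3,8], y∈[6,8] → 5·2 = 10.
|A∩C| = 0 (no overlap).
|B∩C|: x∈[3,9], y∈[2,4] → 6·2 = 12.
|A∩B∩C| = 0.
|A ∪ B ∪ C| = 78 − 22 + 0 = 56.00.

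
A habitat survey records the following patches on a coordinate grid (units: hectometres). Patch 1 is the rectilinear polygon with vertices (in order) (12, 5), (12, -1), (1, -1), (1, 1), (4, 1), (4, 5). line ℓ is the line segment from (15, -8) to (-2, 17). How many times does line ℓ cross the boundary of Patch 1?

The segment meets the boundary at (6.16,5), (10.24,-1).

2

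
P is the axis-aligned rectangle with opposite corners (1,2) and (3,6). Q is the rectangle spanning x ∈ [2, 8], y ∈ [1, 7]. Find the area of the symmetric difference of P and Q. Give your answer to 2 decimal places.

36.00

|P∩Q|: x∈[2,3], y∈[2,6] → 1·4 = 4.
|P △ Q| = |P| + |Q| − 2·|P∩Q| = 8 + 36 − 8 = 36.00.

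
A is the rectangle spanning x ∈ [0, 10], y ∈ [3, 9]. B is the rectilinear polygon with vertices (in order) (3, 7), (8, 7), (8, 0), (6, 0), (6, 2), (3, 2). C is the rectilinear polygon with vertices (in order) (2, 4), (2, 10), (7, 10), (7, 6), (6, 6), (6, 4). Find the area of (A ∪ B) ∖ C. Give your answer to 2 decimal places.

46.00

|A ∪ B| = 69.
|(A ∪ B) ∩ C| = 23.
|(A ∪ B) ∖ C| = 69 − 23 = 46.00.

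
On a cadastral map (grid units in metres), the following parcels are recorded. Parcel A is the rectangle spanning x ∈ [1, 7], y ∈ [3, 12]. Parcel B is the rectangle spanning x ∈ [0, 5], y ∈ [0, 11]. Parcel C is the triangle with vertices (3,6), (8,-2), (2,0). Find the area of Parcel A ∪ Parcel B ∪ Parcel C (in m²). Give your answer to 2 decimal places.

By inclusion–exclusion:
Individual areas: |Parcel A| = 54, |Parcel B| = 55, |Parcel C| = 19.
|Parcel A∩Parcel B|: x∈[1,5], y∈[3,11] → 4·8 = 32.
|Parcel A∩Parcel C| = 3.5625.
|Parcel B∩Parcel C| = 11.8.
|Parcel A∩Parcel B∩Parcel C| = 3.5625.
|Parcel A ∪ Parcel B ∪ Parcel C| = 128 − 47.3625 + 3.5625 = 84.20.

84.20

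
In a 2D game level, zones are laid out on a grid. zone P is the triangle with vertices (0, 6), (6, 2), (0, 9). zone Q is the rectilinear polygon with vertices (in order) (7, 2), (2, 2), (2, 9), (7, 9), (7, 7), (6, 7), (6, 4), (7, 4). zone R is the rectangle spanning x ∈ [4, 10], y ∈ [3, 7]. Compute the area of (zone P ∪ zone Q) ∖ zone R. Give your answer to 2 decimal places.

28.00

|zone P ∪ zone Q| = 37.
|(zone P ∪ zone Q) ∩ zone R| = 9.
|(zone P ∪ zone Q) ∖ zone R| = 37 − 9 = 28.00.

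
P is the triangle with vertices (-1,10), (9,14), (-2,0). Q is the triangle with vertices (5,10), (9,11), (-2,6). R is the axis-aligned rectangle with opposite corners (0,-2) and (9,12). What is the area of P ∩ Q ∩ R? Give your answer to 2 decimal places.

3.17

The intersection is the polygon with vertices (0,6.909), (0,7.143), (5,10), (6.067,10.267), (5.333,9.333).
By the shoelace formula its area is 3.17.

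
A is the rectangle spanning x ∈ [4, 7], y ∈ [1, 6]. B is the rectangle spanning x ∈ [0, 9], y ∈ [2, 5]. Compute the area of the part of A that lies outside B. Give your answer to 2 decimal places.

|A∩B|: x∈[4,7], y∈[2,5] → 3·3 = 9.
|A| = 15.
|A ∖ B| = |A| − |A∩B| = 15 − 9 = 6.00.

6.00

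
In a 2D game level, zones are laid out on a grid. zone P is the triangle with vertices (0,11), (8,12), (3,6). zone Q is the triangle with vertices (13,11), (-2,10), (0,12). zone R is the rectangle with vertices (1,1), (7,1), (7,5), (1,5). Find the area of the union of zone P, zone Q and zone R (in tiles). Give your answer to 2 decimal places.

By inclusion–exclusion:
Individual areas: |zone P| = 21.5, |zone Q| = 14, |zone R| = 24.
|zone P∩zone Q| = 7.0096.
|zone P∩zone R| = 0.
|zone Q∩zone R| = 0.
|zone P∩zone Q∩zone R| = 0.
|zone P ∪ zone Q ∪ zone R| = 59.5 − 7.0096 + 0 = 52.49.

52.49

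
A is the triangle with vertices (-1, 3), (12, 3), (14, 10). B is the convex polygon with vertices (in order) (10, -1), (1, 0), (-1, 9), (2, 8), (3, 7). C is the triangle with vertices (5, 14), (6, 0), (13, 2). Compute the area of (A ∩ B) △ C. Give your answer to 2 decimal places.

58.31

|A ∩ B| = 8.9437.
|(A ∩ B) ∩ C| = 0.3175.
|(A ∩ B) △ C| = 8.9437 + 50 − 0.6349 = 58.31.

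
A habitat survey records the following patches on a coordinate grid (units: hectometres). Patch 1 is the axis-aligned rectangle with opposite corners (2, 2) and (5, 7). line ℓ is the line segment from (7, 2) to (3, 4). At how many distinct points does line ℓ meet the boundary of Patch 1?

The segment meets the boundary at (5,3).

1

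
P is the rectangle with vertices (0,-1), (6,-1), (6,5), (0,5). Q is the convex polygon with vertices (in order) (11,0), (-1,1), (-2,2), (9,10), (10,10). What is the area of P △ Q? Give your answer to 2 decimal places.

60.78

|P| = 36, |Q| = 73.5, |P∩Q| = 24.358.
|P △ Q| = |P| + |Q| − 2·|P∩Q| = 36 + 73.5 − 48.7159 = 60.78.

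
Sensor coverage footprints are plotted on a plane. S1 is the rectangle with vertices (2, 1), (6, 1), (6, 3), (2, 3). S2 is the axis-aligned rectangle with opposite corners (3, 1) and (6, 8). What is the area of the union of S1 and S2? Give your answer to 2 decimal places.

23.00

By inclusion–exclusion:
Individual areas: |S1| = 8, |S2| = 21.
|S1∩S2|: x∈[3,6], y∈[1,3] → 3·2 = 6.
|S1 ∪ S2| = 29 − 6 = 23.00.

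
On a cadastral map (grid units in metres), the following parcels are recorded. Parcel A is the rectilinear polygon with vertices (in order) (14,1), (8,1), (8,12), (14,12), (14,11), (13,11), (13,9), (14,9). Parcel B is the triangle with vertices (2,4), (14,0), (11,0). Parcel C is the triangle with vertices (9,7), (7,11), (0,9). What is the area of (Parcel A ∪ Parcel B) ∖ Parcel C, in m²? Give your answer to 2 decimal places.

67.74

|Parcel A ∪ Parcel B| = 68.625.
|(Parcel A ∪ Parcel B) ∩ Parcel C| = 0.8889.
|(Parcel A ∪ Parcel B) ∖ Parcel C| = 68.625 − 0.8889 = 67.74.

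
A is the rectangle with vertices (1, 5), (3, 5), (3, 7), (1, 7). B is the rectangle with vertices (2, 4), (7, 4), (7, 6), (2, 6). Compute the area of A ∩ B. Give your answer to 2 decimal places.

|A∩B|: x∈[2,3], y∈[5,6] → 1·1 = 1.

1.00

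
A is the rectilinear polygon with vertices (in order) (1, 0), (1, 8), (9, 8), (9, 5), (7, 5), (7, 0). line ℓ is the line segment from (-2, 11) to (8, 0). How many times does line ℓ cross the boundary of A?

2

The segment meets the boundary at (7,1.1), (1,7.7).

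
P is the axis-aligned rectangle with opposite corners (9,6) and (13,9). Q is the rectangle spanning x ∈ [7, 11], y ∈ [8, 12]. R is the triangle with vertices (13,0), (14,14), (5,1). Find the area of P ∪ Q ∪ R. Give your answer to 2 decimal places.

72.06

By inclusion–exclusion:
Individual areas: |P| = 12, |Q| = 16, |R| = 56.5.
|P∩Q|: x∈[9,11], y∈[8,9] → 2·1 = 2.
|P∩R| = 10.2906.
|Q∩R| = 0.9615.
|P∩Q∩R| = 0.8077.
|P ∪ Q ∪ R| = 84.5 − 13.2521 + 0.8077 = 72.06.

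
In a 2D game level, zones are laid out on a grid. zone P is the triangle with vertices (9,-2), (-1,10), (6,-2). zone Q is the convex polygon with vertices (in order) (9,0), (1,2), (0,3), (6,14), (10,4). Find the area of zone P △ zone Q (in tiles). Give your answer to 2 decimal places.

|zone P| = 18, |zone Q| = 74.5, |zone P∩zone Q| = 8.5334.
|zone P △ zone Q| = |zone P| + |zone Q| − 2·|zone P∩zone Q| = 18 + 74.5 − 17.0669 = 75.43.

75.43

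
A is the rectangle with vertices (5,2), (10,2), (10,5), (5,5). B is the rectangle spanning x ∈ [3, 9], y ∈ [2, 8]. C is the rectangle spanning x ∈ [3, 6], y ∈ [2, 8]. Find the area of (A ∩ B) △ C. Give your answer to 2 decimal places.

24.00

|A ∩ B| = 12.
|(A ∩ B) ∩ C| = 3.
|(A ∩ B) △ C| = 12 + 18 − 6 = 24.00.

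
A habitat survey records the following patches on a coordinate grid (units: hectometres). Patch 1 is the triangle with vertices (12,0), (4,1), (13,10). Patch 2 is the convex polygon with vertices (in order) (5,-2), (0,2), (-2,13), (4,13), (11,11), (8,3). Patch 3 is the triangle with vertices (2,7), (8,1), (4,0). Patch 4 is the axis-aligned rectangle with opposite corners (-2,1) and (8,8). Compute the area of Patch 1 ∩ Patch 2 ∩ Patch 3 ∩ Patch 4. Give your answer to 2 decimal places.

The intersection is the polygon with vertices (7.25,1.75), (6.8,1), (4,1), (6,3).
By the shoelace formula its area is 3.55.

3.55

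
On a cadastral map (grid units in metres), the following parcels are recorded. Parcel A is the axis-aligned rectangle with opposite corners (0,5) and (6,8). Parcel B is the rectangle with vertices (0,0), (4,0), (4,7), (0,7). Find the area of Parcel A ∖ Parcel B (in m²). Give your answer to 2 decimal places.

|Parcel A∩Parcel B|: x∈[0,4], y∈[5,7] → 4·2 = 8.
|Parcel A| = 18.
|Parcel A ∖ Parcel B| = |Parcel A| − |Parcel A∩Parcel B| = 18 − 8 = 10.00.

10.00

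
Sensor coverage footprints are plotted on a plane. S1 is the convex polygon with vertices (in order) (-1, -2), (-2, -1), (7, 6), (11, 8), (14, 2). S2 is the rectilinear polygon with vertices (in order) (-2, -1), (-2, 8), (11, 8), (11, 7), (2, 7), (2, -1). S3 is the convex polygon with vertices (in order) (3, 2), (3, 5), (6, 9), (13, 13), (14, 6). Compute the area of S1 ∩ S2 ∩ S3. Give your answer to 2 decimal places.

The intersection is the polygon with vertices (11,7), (9,7), (11,8).
By the shoelace formula its area is 1.00.

1.00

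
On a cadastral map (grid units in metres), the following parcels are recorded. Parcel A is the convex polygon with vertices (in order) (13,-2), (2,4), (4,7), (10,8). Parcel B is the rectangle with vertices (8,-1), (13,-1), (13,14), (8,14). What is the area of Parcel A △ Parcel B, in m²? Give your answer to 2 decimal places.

|Parcel A| = 54, |Parcel B| = 75, |Parcel A∩Parcel B| = 27.0818.
|Parcel A △ Parcel B| = |Parcel A| + |Parcel B| − 2·|Parcel A∩Parcel B| = 54 + 75 − 54.1636 = 74.84.

74.84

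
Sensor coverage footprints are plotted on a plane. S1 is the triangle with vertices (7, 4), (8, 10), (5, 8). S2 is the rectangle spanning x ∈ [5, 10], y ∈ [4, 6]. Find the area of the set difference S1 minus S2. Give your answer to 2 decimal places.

|S1| = 8, |S1∩S2| = 1.3333.
|S1 ∖ S2| = |S1| − |S1∩S2| = 8 − 1.3333 = 6.67.

6.67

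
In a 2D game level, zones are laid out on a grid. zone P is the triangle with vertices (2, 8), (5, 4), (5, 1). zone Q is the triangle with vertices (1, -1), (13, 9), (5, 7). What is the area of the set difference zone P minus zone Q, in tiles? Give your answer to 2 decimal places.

1.98

|zone P| = 4.5, |zone P∩zone Q| = 2.5231.
|zone P ∖ zone Q| = |zone P| − |zone P∩zone Q| = 4.5 − 2.5231 = 1.98.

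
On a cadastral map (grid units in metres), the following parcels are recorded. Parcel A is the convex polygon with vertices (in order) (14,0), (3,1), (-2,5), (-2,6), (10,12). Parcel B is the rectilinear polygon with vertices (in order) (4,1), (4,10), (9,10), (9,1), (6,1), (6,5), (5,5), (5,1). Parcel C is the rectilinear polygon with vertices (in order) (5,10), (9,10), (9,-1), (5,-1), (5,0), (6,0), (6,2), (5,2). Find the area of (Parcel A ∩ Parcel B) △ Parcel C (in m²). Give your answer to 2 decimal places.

18.50

|Parcel A ∩ Parcel B| = 40.
|(Parcel A ∩ Parcel B) ∩ Parcel C| = 31.75.
|(Parcel A ∩ Parcel B) △ Parcel C| = 40 + 42 − 63.5 = 18.50.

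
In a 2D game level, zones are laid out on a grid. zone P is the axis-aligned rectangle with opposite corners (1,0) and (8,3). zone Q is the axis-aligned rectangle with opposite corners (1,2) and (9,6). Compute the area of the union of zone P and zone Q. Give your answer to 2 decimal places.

By inclusion–exclusion:
Individual areas: |zone P| = 21, |zone Q| = 32.
|zone P∩zone Q|: x∈[1,8], y∈[2,3] → 7·1 = 7.
|zone P ∪ zone Q| = 53 − 7 = 46.00.

46.00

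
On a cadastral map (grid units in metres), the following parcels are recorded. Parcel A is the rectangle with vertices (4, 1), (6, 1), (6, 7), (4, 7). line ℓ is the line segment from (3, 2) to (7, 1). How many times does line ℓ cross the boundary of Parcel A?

2

The segment meets the boundary at (6,1.25), (4,1.75).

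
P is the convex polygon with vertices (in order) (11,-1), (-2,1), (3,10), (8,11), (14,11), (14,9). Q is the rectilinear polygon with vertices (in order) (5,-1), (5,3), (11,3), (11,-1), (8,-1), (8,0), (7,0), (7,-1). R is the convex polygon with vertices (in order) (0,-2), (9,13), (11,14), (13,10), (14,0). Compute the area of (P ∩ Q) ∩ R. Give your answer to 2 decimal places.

|P ∩ Q| = 20.7692.
|(P ∩ Q) ∩ R| = 20.22.

20.22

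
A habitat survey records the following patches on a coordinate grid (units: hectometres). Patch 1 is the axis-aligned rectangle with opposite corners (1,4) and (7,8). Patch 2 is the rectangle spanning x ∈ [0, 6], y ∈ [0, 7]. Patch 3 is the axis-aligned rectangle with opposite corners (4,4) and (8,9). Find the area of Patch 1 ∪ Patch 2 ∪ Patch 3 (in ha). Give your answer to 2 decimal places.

59.00

By inclusion–exclusion:
Individual areas: |Patch 1| = 24, |Patch 2| = 42, |Patch 3| = 20.
|Patch 1∩Patch 2|: x∈[1,6], y∈[4,7] → 5·3 = 15.
|Patch 1∩Patch 3|: x∈[4,7], y∈[4,8] → 3·4 = 12.
|Patch 2∩Patch 3|: x∈[4,6], y∈[4,7] → 2·3 = 6.
|Patch 1∩Patch 2∩Patch 3| = 6.
|Patch 1 ∪ Patch 2 ∪ Patch 3| = 86 − 33 + 6 = 59.00.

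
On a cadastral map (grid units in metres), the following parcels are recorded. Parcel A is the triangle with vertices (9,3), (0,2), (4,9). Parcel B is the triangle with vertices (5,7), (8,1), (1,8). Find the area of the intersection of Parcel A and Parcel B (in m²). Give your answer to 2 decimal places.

The intersection is the polygon with vertices (6.3,2.7), (2.546,6.455), (3.125,7.469), (5,7), (7.105,2.789).
By the shoelace formula its area is 8.51.

8.51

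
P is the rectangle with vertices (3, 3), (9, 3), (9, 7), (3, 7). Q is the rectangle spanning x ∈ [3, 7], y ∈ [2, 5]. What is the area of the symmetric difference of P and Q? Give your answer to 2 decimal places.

20.00

|P∩Q|: x∈[3,7], y∈[3,5] → 4·2 = 8.
|P △ Q| = |P| + |Q| − 2·|P∩Q| = 24 + 12 − 16 = 20.00.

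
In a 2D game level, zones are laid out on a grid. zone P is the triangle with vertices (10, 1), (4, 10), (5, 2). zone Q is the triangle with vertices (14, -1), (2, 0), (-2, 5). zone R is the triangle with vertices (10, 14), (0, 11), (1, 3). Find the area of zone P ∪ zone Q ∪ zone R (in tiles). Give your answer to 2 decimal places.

86.86

By inclusion–exclusion:
Individual areas: |zone P| = 19.5, |zone Q| = 28, |zone R| = 41.5.
|zone P∩zone Q| = 0.411.
|zone P∩zone R| = 1.4384.
|zone Q∩zone R| = 0.2899.
|zone P∩zone Q∩zone R| = 0.
|zone P ∪ zone Q ∪ zone R| = 89 − 2.1393 + 0 = 86.86.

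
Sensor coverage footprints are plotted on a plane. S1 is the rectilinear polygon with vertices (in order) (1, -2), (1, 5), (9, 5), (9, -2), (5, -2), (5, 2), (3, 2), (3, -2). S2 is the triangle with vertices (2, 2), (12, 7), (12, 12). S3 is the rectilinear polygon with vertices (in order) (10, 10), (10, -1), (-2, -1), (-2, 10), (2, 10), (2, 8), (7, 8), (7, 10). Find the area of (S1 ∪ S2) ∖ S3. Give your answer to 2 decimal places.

15.00

|S1 ∪ S2| = 68.5.
|(S1 ∪ S2) ∩ S3| = 53.5.
|(S1 ∪ S2) ∖ S3| = 68.5 − 53.5 = 15.00.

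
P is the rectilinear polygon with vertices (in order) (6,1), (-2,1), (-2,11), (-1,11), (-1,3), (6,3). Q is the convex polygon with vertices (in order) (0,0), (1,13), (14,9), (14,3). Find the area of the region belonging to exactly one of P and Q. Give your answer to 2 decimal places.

|P| = 24, |Q| = 128.5, |P∩Q| = 11.5018.
|P △ Q| = |P| + |Q| − 2·|P∩Q| = 24 + 128.5 − 23.0037 = 129.50.

129.50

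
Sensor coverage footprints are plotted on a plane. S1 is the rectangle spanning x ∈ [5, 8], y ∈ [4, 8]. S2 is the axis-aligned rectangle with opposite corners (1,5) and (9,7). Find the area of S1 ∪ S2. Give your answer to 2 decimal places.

By inclusion–exclusion:
Individual areas: |S1| = 12, |S2| = 16.
|S1∩S2|: x∈[5,8], y∈[5,7] → 3·2 = 6.
|S1 ∪ S2| = 28 − 6 = 22.00.

22.00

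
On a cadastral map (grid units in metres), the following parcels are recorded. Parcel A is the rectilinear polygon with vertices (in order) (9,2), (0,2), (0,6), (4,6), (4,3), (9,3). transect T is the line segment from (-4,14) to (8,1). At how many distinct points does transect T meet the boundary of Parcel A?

The segment meets the boundary at (7.077,2), (6.154,3), (4,5.333), (3.385,6).

4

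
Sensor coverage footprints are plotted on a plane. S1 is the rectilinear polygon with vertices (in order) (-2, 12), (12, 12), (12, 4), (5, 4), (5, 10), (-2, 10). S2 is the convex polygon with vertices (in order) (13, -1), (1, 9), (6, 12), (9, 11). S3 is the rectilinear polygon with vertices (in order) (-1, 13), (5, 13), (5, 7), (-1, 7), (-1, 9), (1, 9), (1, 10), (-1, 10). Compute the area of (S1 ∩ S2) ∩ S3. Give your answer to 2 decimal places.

|S1 ∩ S2| = 38.3333.
|(S1 ∩ S2) ∩ S3| = 1.63.

1.63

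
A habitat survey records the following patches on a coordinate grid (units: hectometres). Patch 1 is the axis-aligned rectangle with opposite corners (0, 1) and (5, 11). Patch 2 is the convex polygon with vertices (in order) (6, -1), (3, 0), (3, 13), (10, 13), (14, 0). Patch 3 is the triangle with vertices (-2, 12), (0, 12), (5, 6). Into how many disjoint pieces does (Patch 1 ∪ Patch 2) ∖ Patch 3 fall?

(Patch 1 ∪ Patch 2) ∖ Patch 3 is a single connected region.

1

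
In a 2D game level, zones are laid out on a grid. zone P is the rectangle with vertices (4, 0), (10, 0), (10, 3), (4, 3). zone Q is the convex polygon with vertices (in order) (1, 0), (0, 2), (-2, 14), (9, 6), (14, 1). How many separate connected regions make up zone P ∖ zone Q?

zone P ∖ zone Q is a single connected region.

1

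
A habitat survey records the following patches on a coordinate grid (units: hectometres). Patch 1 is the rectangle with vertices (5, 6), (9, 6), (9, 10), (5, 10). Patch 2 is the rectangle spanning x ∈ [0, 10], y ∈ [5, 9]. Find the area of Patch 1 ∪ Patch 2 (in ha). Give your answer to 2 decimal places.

By inclusion–exclusion:
Individual areas: |Patch 1| = 16, |Patch 2| = 40.
|Patch 1∩Patch 2|: x∈[5,9], y∈[6,9] → 4·3 = 12.
|Patch 1 ∪ Patch 2| = 56 − 12 = 44.00.

44.00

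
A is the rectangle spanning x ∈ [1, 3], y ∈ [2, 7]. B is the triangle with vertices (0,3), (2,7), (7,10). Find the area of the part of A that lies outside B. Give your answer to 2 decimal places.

7.00

|A| = 10, |A∩B| = 3.
|A ∖ B| = |A| − |A∩B| = 10 − 3 = 7.00.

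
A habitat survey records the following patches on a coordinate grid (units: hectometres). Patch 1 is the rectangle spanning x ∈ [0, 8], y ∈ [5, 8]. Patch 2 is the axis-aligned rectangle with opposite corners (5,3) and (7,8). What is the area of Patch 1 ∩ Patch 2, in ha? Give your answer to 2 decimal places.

|Patch 1∩Patch 2|: x∈[5,7], y∈[5,8] → 2·3 = 6.

6.00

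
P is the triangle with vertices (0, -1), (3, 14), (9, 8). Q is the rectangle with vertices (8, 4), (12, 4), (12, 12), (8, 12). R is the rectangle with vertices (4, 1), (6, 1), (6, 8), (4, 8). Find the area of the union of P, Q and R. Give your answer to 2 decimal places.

By inclusion–exclusion:
Individual areas: |P| = 54, |Q| = 32, |R| = 14.
|P∩Q| = 1.
|P∩R| = 8.
|Q∩R| = 0 (no overlap).
|P∩Q∩R| = 0.
|P ∪ Q ∪ R| = 100 − 9 + 0 = 91.00.

91.00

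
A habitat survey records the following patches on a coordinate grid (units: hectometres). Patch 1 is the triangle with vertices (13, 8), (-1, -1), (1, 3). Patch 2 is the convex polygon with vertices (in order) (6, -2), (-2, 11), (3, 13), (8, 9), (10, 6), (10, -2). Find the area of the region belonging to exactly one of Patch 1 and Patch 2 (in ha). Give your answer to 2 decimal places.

101.01

|Patch 1| = 19, |Patch 2| = 102, |Patch 1∩Patch 2| = 9.9964.
|Patch 1 △ Patch 2| = |Patch 1| + |Patch 2| − 2·|Patch 1∩Patch 2| = 19 + 102 − 19.9928 = 101.01.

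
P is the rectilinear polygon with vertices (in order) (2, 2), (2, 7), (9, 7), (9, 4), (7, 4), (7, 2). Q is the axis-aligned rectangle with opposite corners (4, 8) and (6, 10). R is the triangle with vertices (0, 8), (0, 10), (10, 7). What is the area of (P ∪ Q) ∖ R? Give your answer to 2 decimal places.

34.00

|P ∪ Q| = 35.
|(P ∪ Q) ∩ R| = 1.
|(P ∪ Q) ∖ R| = 35 − 1 = 34.00.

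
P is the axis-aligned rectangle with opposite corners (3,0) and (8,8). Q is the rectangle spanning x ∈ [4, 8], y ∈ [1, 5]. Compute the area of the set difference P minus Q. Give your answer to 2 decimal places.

24.00

|P∩Q|: x∈[4,8], y∈[1,5] → 4·4 = 16.
|P| = 40.
|P ∖ Q| = |P| − |P∩Q| = 40 − 16 = 24.00.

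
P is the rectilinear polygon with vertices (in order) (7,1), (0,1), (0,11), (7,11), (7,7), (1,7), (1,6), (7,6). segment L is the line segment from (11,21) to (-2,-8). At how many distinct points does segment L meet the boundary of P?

The segment meets the boundary at (2.034,1), (4.276,6), (6.517,11), (4.724,7).

4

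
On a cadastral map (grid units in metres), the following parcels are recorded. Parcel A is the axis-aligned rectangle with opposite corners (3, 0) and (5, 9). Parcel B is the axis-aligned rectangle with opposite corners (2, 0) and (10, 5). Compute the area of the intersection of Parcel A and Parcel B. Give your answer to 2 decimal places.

10.00

|Parcel A∩Parcel B|: x∈[3,5], y∈[0,5] → 2·5 = 10.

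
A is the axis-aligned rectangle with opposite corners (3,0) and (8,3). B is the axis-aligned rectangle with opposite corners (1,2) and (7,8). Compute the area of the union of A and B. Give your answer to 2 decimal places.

47.00

By inclusion–exclusion:
Individual areas: |A| = 15, |B| = 36.
|A∩B|: x∈[3,7], y∈[2,3] → 4·1 = 4.
|A ∪ B| = 51 − 4 = 47.00.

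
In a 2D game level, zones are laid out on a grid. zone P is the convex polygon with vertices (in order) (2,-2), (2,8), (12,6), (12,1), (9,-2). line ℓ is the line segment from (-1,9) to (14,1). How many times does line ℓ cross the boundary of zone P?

The segment meets the boundary at (12,2.067), (2,7.4).

2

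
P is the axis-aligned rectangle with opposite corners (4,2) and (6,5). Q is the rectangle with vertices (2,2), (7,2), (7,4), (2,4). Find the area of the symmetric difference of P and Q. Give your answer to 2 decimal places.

8.00

|P∩Q|: x∈[4,6], y∈[2,4] → 2·2 = 4.
|P △ Q| = |P| + |Q| − 2·|P∩Q| = 6 + 10 − 8 = 8.00.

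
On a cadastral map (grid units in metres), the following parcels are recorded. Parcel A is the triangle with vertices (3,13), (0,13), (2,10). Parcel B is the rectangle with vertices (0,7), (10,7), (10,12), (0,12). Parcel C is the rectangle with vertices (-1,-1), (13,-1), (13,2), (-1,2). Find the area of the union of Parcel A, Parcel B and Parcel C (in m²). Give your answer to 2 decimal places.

By inclusion–exclusion:
Individual areas: |Parcel A| = 4.5, |Parcel B| = 50, |Parcel C| = 42.
|Parcel A∩Parcel B| = 2.
|Parcel A∩Parcel C| = 0.
|Parcel B∩Parcel C| = 0 (no overlap).
|Parcel A∩Parcel B∩Parcel C| = 0.
|Parcel A ∪ Parcel B ∪ Parcel C| = 96.5 − 2 + 0 = 94.50.

94.50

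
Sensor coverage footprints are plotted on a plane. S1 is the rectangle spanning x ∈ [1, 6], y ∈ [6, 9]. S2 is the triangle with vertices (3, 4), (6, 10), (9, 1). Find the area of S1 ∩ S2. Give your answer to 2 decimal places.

3.75

The intersection is the polygon with vertices (6,9), (6,6), (4,6), (5.5,9).
By the shoelace formula its area is 3.75.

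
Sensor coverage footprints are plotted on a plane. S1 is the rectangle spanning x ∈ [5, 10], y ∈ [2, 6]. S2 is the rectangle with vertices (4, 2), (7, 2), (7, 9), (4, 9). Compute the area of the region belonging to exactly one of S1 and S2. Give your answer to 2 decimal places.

25.00

|S1∩S2|: x∈[5,7], y∈[2,6] → 2·4 = 8.
|S1 △ S2| = |S1| + |S2| − 2·|S1∩S2| = 20 + 21 − 16 = 25.00.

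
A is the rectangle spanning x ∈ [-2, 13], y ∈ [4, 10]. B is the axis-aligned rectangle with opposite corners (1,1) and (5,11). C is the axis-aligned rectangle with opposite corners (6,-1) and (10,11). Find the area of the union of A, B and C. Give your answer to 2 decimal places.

By inclusion–exclusion:
Individual areas: |A| = 90, |B| = 40, |C| = 48.
|A∩B|: x∈[1,5], y∈[4,10] → 4·6 = 24.
|A∩C|: x∈[6,10], y∈[4,10] → 4·6 = 24.
|B∩C| = 0 (no overlap).
|A∩B∩C| = 0.
|A ∪ B ∪ C| = 178 − 48 + 0 = 130.00.

130.00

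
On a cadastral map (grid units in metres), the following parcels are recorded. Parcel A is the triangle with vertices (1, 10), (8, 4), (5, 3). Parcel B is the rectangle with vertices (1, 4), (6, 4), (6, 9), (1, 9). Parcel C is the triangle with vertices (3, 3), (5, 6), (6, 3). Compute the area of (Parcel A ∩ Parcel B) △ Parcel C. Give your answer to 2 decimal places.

9.67

|Parcel A ∩ Parcel B| = 8.7024.
|(Parcel A ∩ Parcel B) ∩ Parcel C| = 1.7656.
|(Parcel A ∩ Parcel B) △ Parcel C| = 8.7024 + 4.5 − 3.5311 = 9.67.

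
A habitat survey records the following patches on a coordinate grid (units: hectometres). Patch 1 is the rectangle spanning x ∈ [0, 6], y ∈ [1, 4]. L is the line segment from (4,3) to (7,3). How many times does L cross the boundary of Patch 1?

The segment meets the boundary at (6,3).

1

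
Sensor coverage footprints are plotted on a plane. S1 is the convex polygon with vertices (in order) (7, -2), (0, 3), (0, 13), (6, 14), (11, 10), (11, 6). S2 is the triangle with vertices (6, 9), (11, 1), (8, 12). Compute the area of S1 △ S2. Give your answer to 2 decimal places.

116.53

|S1| = 129.5, |S2| = 15.5, |S1∩S2| = 14.2337.
|S1 △ S2| = |S1| + |S2| − 2·|S1∩S2| = 129.5 + 15.5 − 28.4673 = 116.53.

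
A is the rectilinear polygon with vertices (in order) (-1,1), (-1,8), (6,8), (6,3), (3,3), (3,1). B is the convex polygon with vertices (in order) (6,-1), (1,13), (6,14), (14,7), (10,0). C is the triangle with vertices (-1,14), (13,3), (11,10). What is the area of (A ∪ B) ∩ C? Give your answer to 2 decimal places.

36.24

The region (A ∪ B) ∩ C is the polygon with vertices (1,13), (1.625,13.125), (10.308,10.231), (11.143,9.5), (12.571,4.5), (12.113,3.697), (1.284,12.206).
By the shoelace formula its area is 36.24.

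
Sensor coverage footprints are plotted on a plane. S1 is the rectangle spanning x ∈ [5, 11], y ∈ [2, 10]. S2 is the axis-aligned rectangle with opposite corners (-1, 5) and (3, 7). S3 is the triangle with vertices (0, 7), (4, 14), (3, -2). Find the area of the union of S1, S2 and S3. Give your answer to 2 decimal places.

By inclusion–exclusion:
Individual areas: |S1| = 48, |S2| = 8, |S3| = 28.5.
|S1∩S2| = 0 (no overlap).
|S1∩S3| = 0.
|S2∩S3| = 5.3333.
|S1∩S2∩S3| = 0.
|S1 ∪ S2 ∪ S3| = 84.5 − 5.3333 + 0 = 79.17.

79.17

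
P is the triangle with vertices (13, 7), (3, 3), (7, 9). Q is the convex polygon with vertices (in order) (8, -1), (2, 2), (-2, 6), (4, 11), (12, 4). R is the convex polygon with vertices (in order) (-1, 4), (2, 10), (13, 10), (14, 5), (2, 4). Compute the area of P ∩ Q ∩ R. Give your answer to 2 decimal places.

12.87

The intersection is the polygon with vertices (6.737,8.605), (9.961,5.784), (6.421,4.368), (3.765,4.147).
By the shoelace formula its area is 12.87.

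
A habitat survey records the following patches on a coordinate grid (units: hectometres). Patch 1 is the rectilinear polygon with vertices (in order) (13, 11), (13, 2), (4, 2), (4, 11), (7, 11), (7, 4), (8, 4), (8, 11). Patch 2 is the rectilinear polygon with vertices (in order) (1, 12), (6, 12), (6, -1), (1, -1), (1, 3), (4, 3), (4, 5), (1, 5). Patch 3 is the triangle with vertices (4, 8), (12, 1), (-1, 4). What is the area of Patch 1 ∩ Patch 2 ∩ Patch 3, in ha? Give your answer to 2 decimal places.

The intersection is the polygon with vertices (4,3), (4,5), (4,8), (6,6.25), (6,2.385), (4,2.846).
By the shoelace formula its area is 9.02.

9.02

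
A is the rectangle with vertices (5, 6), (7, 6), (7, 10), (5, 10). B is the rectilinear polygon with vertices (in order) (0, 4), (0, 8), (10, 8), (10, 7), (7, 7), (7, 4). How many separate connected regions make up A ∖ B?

1

A ∖ B is a single connected region.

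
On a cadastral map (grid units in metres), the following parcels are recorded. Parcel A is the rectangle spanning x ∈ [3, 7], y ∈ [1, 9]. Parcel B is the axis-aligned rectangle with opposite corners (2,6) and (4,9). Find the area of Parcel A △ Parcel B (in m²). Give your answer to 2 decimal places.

32.00

|Parcel A∩Parcel B|: x∈[3,4], y∈[6,9] → 1·3 = 3.
|Parcel A △ Parcel B| = |Parcel A| + |Parcel B| − 2·|Parcel A∩Parcel B| = 32 + 6 − 6 = 32.00.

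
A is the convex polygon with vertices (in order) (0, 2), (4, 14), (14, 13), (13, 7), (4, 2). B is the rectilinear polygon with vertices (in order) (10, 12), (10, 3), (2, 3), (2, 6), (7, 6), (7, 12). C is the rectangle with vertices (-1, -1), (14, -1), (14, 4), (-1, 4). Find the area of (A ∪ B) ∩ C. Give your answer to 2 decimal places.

14.23

The region (A ∪ B) ∩ C is the polygon with vertices (10,3), (5.8,3), (4,2), (0,2), (0.667,4), (10,4).
By the shoelace formula its area is 14.23.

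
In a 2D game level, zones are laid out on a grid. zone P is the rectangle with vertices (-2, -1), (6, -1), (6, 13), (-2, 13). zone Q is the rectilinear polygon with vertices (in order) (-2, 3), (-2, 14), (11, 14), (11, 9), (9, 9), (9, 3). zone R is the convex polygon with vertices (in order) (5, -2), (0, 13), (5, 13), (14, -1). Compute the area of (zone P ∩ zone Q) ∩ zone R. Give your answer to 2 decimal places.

The region (zone P ∩ zone Q) ∩ zone R is the polygon with vertices (6,3), (3.333,3), (0,13), (5,13), (6,11.444).
By the shoelace formula its area is 42.56.

42.56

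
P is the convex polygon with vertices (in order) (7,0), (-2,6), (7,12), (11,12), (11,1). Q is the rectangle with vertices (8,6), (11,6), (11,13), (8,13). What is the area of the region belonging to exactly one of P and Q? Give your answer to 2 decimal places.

|P| = 100, |Q| = 21, |P∩Q| = 18.
|P △ Q| = |P| + |Q| − 2·|P∩Q| = 100 + 21 − 36 = 85.00.

85.00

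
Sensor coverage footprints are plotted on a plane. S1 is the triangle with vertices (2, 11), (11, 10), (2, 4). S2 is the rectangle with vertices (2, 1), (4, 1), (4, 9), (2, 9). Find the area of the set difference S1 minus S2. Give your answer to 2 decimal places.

22.83

|S1| = 31.5, |S1∩S2| = 8.6667.
|S1 ∖ S2| = |S1| − |S1∩S2| = 31.5 − 8.6667 = 22.83.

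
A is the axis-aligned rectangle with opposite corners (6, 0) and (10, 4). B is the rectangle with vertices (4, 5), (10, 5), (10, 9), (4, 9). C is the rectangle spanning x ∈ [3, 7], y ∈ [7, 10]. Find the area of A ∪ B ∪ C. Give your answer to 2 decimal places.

46.00

By inclusion–exclusion:
Individual areas: |A| = 16, |B| = 24, |C| = 12.
|A∩B| = 0 (no overlap).
|A∩C| = 0 (no overlap).
|B∩C|: x∈[4,7], y∈[7,9] → 3·2 = 6.
|A∩B∩C| = 0.
|A ∪ B ∪ C| = 52 − 6 + 0 = 46.00.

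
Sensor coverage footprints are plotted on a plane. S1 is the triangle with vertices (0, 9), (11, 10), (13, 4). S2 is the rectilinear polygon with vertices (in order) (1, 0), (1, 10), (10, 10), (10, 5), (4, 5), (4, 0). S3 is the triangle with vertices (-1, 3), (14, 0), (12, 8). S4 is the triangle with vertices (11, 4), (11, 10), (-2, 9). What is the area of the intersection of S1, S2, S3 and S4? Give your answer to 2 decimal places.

The intersection is the polygon with vertices (7.3,6.192), (10,7.231), (10,5.154).
By the shoelace formula its area is 2.80.

2.80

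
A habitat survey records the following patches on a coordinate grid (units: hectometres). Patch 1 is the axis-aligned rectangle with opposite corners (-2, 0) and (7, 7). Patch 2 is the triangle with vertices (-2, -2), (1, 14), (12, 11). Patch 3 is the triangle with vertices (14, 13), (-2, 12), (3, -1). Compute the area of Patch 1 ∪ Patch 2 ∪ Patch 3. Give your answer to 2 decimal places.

By inclusion–exclusion:
Individual areas: |Patch 1| = 63, |Patch 2| = 92.5, |Patch 3| = 106.5.
|Patch 1∩Patch 2| = 34.0203.
|Patch 1∩Patch 3| = 33.5407.
|Patch 2∩Patch 3| = 71.8681.
|Patch 1∩Patch 2∩Patch 3| = 20.4273.
|Patch 1 ∪ Patch 2 ∪ Patch 3| = 262 − 139.4291 + 20.4273 = 143.00.

143.00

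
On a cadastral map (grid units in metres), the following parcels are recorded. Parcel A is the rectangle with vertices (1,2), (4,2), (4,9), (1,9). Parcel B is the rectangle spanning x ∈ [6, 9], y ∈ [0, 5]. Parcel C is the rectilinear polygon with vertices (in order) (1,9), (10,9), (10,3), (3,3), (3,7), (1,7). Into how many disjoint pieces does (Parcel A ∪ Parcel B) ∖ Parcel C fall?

2

(Parcel A ∪ Parcel B) ∖ Parcel C splits into 2 disjoint pieces (area 11, area 9).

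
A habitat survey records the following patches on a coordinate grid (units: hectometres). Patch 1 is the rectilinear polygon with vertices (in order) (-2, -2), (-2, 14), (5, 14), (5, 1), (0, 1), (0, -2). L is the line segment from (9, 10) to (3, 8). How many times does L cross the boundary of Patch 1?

The segment meets the boundary at (5,8.667).

1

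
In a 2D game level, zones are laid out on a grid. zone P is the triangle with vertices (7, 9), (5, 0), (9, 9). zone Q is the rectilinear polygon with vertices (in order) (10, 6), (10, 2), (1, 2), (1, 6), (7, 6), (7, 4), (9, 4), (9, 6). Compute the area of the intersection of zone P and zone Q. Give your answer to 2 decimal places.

The intersection is the polygon with vertices (6.333,6), (7,6), (7,4.5), (5.889,2), (5.444,2).
By the shoelace formula its area is 3.06.

3.06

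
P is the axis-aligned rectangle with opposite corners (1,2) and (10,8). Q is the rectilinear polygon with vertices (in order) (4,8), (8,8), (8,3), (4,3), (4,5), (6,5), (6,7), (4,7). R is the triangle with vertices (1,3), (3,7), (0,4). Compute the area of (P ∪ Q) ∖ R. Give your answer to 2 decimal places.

52.00

|P ∪ Q| = 54.
|(P ∪ Q) ∩ R| = 2.
|(P ∪ Q) ∖ R| = 54 − 2 = 52.00.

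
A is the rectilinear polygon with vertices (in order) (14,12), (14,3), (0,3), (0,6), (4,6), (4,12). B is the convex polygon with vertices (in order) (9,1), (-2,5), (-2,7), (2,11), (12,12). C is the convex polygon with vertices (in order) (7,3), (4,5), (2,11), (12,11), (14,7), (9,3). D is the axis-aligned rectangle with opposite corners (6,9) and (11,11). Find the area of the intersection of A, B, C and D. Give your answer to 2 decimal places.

The intersection is the polygon with vertices (11,11), (11,9), (6,9), (6,11).
By the shoelace formula its area is 10.00.

10.00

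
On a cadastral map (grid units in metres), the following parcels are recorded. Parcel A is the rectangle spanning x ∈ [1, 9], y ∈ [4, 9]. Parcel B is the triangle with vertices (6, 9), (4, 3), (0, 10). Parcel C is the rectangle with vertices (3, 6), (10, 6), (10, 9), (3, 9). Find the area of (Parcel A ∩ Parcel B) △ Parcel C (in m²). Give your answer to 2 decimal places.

|Parcel A ∩ Parcel B| = 15.6726.
|(Parcel A ∩ Parcel B) ∩ Parcel C| = 7.5.
|(Parcel A ∩ Parcel B) △ Parcel C| = 15.6726 + 21 − 15 = 21.67.

21.67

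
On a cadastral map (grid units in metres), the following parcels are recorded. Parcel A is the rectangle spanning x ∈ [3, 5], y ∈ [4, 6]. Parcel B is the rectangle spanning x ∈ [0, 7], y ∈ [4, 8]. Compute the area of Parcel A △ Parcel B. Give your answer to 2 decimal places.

24.00

|Parcel A∩Parcel B|: x∈[3,5], y∈[4,6] → 2·2 = 4.
|Parcel A △ Parcel B| = |Parcel A| + |Parcel B| − 2·|Parcel A∩Parcel B| = 4 + 28 − 8 = 24.00.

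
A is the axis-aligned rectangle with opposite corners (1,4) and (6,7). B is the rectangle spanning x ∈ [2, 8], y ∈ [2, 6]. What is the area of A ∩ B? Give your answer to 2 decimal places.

8.00

|A∩B|: x∈[2,6], y∈[4,6] → 4·2 = 8.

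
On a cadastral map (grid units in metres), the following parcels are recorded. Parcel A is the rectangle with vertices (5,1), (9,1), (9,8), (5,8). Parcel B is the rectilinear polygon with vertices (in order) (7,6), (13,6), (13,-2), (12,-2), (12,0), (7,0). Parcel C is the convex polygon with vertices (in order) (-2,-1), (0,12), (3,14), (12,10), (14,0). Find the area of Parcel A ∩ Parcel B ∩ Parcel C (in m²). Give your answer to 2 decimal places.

10.00

The intersection is the polygon with vertices (7,1), (7,6), (9,6), (9,1).
By the shoelace formula its area is 10.00.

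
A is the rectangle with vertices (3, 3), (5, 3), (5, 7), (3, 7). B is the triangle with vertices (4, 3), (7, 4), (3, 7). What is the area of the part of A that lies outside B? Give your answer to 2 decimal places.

|A| = 8, |A∩B| = 4.3333.
|A ∖ B| = |A| − |A∩B| = 8 − 4.3333 = 3.67.

3.67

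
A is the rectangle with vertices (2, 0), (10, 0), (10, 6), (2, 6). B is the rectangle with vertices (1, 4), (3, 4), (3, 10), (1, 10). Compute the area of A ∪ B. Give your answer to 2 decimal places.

By inclusion–exclusion:
Individual areas: |A| = 48, |B| = 12.
|A∩B|: x∈[2,3], y∈[4,6] → 1·2 = 2.
|A ∪ B| = 60 − 2 = 58.00.

58.00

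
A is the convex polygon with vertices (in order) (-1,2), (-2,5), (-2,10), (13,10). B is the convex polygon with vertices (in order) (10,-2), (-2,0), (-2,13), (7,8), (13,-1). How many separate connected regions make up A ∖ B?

1

A ∖ B is a single connected region.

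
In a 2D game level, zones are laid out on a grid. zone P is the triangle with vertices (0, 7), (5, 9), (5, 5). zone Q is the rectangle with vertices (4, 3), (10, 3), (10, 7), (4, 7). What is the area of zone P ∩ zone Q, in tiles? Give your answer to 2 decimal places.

The intersection is the polygon with vertices (5,5), (4,5.4), (4,7), (5,7).
By the shoelace formula its area is 1.80.

1.80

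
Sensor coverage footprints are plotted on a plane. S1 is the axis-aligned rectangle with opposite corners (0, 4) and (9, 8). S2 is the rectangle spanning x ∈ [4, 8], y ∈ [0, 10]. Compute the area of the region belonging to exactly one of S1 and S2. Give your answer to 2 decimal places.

|S1∩S2|: x∈[4,8], y∈[4,8] → 4·4 = 16.
|S1 △ S2| = |S1| + |S2| − 2·|S1∩S2| = 36 + 40 − 32 = 44.00.

44.00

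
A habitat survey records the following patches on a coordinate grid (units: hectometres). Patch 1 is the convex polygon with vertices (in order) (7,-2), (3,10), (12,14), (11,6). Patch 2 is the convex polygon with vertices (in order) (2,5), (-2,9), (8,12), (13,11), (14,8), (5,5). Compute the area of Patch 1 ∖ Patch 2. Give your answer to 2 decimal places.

|Patch 1| = 74, |Patch 1∩Patch 2| = 42.0308.
|Patch 1 ∖ Patch 2| = |Patch 1| − |Patch 1∩Patch 2| = 74 − 42.0308 = 31.97.

31.97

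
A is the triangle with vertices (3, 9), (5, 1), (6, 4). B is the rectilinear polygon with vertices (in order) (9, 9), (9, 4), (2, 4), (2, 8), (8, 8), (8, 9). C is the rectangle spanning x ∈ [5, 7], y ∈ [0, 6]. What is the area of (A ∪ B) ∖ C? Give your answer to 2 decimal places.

|A ∪ B| = 31.8.
|(A ∪ B) ∩ C| = 5.5.
|(A ∪ B) ∖ C| = 31.8 − 5.5 = 26.30.

26.30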